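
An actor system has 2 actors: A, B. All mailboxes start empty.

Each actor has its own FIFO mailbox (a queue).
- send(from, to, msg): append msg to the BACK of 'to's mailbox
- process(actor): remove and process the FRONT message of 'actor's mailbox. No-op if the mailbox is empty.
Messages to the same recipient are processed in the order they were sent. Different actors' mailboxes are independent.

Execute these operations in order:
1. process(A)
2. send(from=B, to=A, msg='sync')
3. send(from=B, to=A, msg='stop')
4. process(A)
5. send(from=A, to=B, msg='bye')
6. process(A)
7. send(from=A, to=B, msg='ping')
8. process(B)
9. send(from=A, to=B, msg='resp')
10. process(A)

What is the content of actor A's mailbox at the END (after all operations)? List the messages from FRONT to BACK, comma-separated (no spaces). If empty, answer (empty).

After 1 (process(A)): A:[] B:[]
After 2 (send(from=B, to=A, msg='sync')): A:[sync] B:[]
After 3 (send(from=B, to=A, msg='stop')): A:[sync,stop] B:[]
After 4 (process(A)): A:[stop] B:[]
After 5 (send(from=A, to=B, msg='bye')): A:[stop] B:[bye]
After 6 (process(A)): A:[] B:[bye]
After 7 (send(from=A, to=B, msg='ping')): A:[] B:[bye,ping]
After 8 (process(B)): A:[] B:[ping]
After 9 (send(from=A, to=B, msg='resp')): A:[] B:[ping,resp]
After 10 (process(A)): A:[] B:[ping,resp]

Answer: (empty)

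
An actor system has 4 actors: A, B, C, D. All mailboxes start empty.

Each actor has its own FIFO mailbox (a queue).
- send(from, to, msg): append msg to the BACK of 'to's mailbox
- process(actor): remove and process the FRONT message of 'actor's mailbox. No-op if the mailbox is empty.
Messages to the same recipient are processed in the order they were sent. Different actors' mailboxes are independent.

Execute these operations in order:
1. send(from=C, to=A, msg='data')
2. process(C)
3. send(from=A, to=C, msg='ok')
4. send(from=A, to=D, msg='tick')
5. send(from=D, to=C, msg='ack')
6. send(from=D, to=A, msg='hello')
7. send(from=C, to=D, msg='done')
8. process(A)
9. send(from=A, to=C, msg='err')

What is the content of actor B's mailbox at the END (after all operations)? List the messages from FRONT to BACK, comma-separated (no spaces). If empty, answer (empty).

After 1 (send(from=C, to=A, msg='data')): A:[data] B:[] C:[] D:[]
After 2 (process(C)): A:[data] B:[] C:[] D:[]
After 3 (send(from=A, to=C, msg='ok')): A:[data] B:[] C:[ok] D:[]
After 4 (send(from=A, to=D, msg='tick')): A:[data] B:[] C:[ok] D:[tick]
After 5 (send(from=D, to=C, msg='ack')): A:[data] B:[] C:[ok,ack] D:[tick]
After 6 (send(from=D, to=A, msg='hello')): A:[data,hello] B:[] C:[ok,ack] D:[tick]
After 7 (send(from=C, to=D, msg='done')): A:[data,hello] B:[] C:[ok,ack] D:[tick,done]
After 8 (process(A)): A:[hello] B:[] C:[ok,ack] D:[tick,done]
After 9 (send(from=A, to=C, msg='err')): A:[hello] B:[] C:[ok,ack,err] D:[tick,done]

Answer: (empty)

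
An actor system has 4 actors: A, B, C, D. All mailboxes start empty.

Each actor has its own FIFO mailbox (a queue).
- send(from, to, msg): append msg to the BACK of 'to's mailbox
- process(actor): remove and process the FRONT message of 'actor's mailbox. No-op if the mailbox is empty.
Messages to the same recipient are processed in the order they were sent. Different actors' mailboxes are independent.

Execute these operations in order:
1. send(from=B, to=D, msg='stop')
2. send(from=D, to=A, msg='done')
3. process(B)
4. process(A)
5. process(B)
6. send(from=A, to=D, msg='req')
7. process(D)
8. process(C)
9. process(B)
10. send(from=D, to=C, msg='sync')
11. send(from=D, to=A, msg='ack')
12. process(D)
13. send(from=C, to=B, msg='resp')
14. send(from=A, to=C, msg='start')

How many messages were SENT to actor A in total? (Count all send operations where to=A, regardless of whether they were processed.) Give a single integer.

After 1 (send(from=B, to=D, msg='stop')): A:[] B:[] C:[] D:[stop]
After 2 (send(from=D, to=A, msg='done')): A:[done] B:[] C:[] D:[stop]
After 3 (process(B)): A:[done] B:[] C:[] D:[stop]
After 4 (process(A)): A:[] B:[] C:[] D:[stop]
After 5 (process(B)): A:[] B:[] C:[] D:[stop]
After 6 (send(from=A, to=D, msg='req')): A:[] B:[] C:[] D:[stop,req]
After 7 (process(D)): A:[] B:[] C:[] D:[req]
After 8 (process(C)): A:[] B:[] C:[] D:[req]
After 9 (process(B)): A:[] B:[] C:[] D:[req]
After 10 (send(from=D, to=C, msg='sync')): A:[] B:[] C:[sync] D:[req]
After 11 (send(from=D, to=A, msg='ack')): A:[ack] B:[] C:[sync] D:[req]
After 12 (process(D)): A:[ack] B:[] C:[sync] D:[]
After 13 (send(from=C, to=B, msg='resp')): A:[ack] B:[resp] C:[sync] D:[]
After 14 (send(from=A, to=C, msg='start')): A:[ack] B:[resp] C:[sync,start] D:[]

Answer: 2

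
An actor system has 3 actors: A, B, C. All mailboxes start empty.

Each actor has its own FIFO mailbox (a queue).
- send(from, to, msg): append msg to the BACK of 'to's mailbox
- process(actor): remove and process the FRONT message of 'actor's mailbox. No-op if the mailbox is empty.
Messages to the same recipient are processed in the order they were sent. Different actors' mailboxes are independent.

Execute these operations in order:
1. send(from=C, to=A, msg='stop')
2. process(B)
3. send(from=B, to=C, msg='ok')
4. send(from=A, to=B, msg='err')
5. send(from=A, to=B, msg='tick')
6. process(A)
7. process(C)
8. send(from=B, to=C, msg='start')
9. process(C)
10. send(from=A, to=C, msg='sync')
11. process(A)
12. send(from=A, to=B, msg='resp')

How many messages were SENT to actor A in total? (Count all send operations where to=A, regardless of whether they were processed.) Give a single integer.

Answer: 1

Derivation:
After 1 (send(from=C, to=A, msg='stop')): A:[stop] B:[] C:[]
After 2 (process(B)): A:[stop] B:[] C:[]
After 3 (send(from=B, to=C, msg='ok')): A:[stop] B:[] C:[ok]
After 4 (send(from=A, to=B, msg='err')): A:[stop] B:[err] C:[ok]
After 5 (send(from=A, to=B, msg='tick')): A:[stop] B:[err,tick] C:[ok]
After 6 (process(A)): A:[] B:[err,tick] C:[ok]
After 7 (process(C)): A:[] B:[err,tick] C:[]
After 8 (send(from=B, to=C, msg='start')): A:[] B:[err,tick] C:[start]
After 9 (process(C)): A:[] B:[err,tick] C:[]
After 10 (send(from=A, to=C, msg='sync')): A:[] B:[err,tick] C:[sync]
After 11 (process(A)): A:[] B:[err,tick] C:[sync]
After 12 (send(from=A, to=B, msg='resp')): A:[] B:[err,tick,resp] C:[sync]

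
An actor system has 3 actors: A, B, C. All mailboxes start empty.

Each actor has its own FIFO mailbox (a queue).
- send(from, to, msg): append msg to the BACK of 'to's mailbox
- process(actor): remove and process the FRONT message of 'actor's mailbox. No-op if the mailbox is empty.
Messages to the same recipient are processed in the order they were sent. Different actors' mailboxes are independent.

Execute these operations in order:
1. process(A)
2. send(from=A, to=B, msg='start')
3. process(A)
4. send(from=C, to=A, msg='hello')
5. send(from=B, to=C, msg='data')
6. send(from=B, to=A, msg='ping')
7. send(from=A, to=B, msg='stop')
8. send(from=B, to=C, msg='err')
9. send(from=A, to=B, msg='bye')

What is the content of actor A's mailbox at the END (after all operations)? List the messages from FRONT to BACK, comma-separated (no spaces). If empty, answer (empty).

Answer: hello,ping

Derivation:
After 1 (process(A)): A:[] B:[] C:[]
After 2 (send(from=A, to=B, msg='start')): A:[] B:[start] C:[]
After 3 (process(A)): A:[] B:[start] C:[]
After 4 (send(from=C, to=A, msg='hello')): A:[hello] B:[start] C:[]
After 5 (send(from=B, to=C, msg='data')): A:[hello] B:[start] C:[data]
After 6 (send(from=B, to=A, msg='ping')): A:[hello,ping] B:[start] C:[data]
After 7 (send(from=A, to=B, msg='stop')): A:[hello,ping] B:[start,stop] C:[data]
After 8 (send(from=B, to=C, msg='err')): A:[hello,ping] B:[start,stop] C:[data,err]
After 9 (send(from=A, to=B, msg='bye')): A:[hello,ping] B:[start,stop,bye] C:[data,err]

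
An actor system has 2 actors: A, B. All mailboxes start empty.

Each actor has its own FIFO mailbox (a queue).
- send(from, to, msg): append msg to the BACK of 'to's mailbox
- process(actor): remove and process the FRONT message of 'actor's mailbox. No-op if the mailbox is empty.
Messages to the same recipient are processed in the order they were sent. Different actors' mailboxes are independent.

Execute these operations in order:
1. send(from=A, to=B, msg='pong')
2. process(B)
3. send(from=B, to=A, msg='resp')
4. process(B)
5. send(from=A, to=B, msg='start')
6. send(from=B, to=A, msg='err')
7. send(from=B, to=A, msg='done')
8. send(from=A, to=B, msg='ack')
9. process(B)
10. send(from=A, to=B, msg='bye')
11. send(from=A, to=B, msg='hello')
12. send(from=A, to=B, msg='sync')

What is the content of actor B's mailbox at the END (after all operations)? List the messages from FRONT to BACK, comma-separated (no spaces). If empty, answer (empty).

Answer: ack,bye,hello,sync

Derivation:
After 1 (send(from=A, to=B, msg='pong')): A:[] B:[pong]
After 2 (process(B)): A:[] B:[]
After 3 (send(from=B, to=A, msg='resp')): A:[resp] B:[]
After 4 (process(B)): A:[resp] B:[]
After 5 (send(from=A, to=B, msg='start')): A:[resp] B:[start]
After 6 (send(from=B, to=A, msg='err')): A:[resp,err] B:[start]
After 7 (send(from=B, to=A, msg='done')): A:[resp,err,done] B:[start]
After 8 (send(from=A, to=B, msg='ack')): A:[resp,err,done] B:[start,ack]
After 9 (process(B)): A:[resp,err,done] B:[ack]
After 10 (send(from=A, to=B, msg='bye')): A:[resp,err,done] B:[ack,bye]
After 11 (send(from=A, to=B, msg='hello')): A:[resp,err,done] B:[ack,bye,hello]
After 12 (send(from=A, to=B, msg='sync')): A:[resp,err,done] B:[ack,bye,hello,sync]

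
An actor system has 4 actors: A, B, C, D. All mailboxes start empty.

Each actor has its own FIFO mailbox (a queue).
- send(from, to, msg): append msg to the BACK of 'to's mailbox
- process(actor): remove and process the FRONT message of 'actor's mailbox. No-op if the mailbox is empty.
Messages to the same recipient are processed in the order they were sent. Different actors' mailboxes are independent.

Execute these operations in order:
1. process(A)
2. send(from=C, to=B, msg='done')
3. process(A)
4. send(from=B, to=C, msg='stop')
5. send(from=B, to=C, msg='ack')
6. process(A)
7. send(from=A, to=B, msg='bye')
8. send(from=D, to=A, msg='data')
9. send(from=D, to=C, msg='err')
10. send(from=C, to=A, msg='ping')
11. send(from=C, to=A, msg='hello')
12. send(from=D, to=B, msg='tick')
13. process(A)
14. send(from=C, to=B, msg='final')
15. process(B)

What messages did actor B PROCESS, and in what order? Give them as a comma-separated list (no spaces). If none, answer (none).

After 1 (process(A)): A:[] B:[] C:[] D:[]
After 2 (send(from=C, to=B, msg='done')): A:[] B:[done] C:[] D:[]
After 3 (process(A)): A:[] B:[done] C:[] D:[]
After 4 (send(from=B, to=C, msg='stop')): A:[] B:[done] C:[stop] D:[]
After 5 (send(from=B, to=C, msg='ack')): A:[] B:[done] C:[stop,ack] D:[]
After 6 (process(A)): A:[] B:[done] C:[stop,ack] D:[]
After 7 (send(from=A, to=B, msg='bye')): A:[] B:[done,bye] C:[stop,ack] D:[]
After 8 (send(from=D, to=A, msg='data')): A:[data] B:[done,bye] C:[stop,ack] D:[]
After 9 (send(from=D, to=C, msg='err')): A:[data] B:[done,bye] C:[stop,ack,err] D:[]
After 10 (send(from=C, to=A, msg='ping')): A:[data,ping] B:[done,bye] C:[stop,ack,err] D:[]
After 11 (send(from=C, to=A, msg='hello')): A:[data,ping,hello] B:[done,bye] C:[stop,ack,err] D:[]
After 12 (send(from=D, to=B, msg='tick')): A:[data,ping,hello] B:[done,bye,tick] C:[stop,ack,err] D:[]
After 13 (process(A)): A:[ping,hello] B:[done,bye,tick] C:[stop,ack,err] D:[]
After 14 (send(from=C, to=B, msg='final')): A:[ping,hello] B:[done,bye,tick,final] C:[stop,ack,err] D:[]
After 15 (process(B)): A:[ping,hello] B:[bye,tick,final] C:[stop,ack,err] D:[]

Answer: done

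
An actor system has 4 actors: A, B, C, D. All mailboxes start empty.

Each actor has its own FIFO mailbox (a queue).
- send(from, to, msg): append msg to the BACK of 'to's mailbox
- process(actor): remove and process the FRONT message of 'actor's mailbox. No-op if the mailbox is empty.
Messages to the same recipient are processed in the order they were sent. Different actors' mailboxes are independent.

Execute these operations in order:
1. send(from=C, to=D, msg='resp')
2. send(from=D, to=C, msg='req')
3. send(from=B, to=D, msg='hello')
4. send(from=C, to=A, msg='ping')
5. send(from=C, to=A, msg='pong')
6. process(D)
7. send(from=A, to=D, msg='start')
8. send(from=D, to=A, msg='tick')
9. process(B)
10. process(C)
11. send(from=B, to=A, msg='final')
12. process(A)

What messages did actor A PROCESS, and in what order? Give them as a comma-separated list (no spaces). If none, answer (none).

Answer: ping

Derivation:
After 1 (send(from=C, to=D, msg='resp')): A:[] B:[] C:[] D:[resp]
After 2 (send(from=D, to=C, msg='req')): A:[] B:[] C:[req] D:[resp]
After 3 (send(from=B, to=D, msg='hello')): A:[] B:[] C:[req] D:[resp,hello]
After 4 (send(from=C, to=A, msg='ping')): A:[ping] B:[] C:[req] D:[resp,hello]
After 5 (send(from=C, to=A, msg='pong')): A:[ping,pong] B:[] C:[req] D:[resp,hello]
After 6 (process(D)): A:[ping,pong] B:[] C:[req] D:[hello]
After 7 (send(from=A, to=D, msg='start')): A:[ping,pong] B:[] C:[req] D:[hello,start]
After 8 (send(from=D, to=A, msg='tick')): A:[ping,pong,tick] B:[] C:[req] D:[hello,start]
After 9 (process(B)): A:[ping,pong,tick] B:[] C:[req] D:[hello,start]
After 10 (process(C)): A:[ping,pong,tick] B:[] C:[] D:[hello,start]
After 11 (send(from=B, to=A, msg='final')): A:[ping,pong,tick,final] B:[] C:[] D:[hello,start]
After 12 (process(A)): A:[pong,tick,final] B:[] C:[] D:[hello,start]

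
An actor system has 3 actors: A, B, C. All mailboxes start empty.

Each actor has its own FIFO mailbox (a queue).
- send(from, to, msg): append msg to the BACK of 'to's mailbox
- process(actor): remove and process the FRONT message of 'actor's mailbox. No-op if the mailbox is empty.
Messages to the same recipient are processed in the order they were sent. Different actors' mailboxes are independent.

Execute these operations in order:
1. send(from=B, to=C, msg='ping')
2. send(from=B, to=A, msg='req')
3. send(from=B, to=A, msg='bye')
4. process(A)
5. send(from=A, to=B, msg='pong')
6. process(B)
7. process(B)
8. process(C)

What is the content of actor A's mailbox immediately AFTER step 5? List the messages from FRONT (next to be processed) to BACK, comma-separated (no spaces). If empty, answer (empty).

After 1 (send(from=B, to=C, msg='ping')): A:[] B:[] C:[ping]
After 2 (send(from=B, to=A, msg='req')): A:[req] B:[] C:[ping]
After 3 (send(from=B, to=A, msg='bye')): A:[req,bye] B:[] C:[ping]
After 4 (process(A)): A:[bye] B:[] C:[ping]
After 5 (send(from=A, to=B, msg='pong')): A:[bye] B:[pong] C:[ping]

bye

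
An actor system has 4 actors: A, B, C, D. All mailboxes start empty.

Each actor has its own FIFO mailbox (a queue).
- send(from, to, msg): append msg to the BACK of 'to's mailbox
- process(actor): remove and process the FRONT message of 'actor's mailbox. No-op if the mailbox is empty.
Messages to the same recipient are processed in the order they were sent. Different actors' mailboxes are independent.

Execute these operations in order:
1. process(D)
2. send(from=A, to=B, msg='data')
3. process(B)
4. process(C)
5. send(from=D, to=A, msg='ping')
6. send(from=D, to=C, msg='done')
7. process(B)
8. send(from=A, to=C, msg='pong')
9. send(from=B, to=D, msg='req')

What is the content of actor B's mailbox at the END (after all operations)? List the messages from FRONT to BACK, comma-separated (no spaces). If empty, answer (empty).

Answer: (empty)

Derivation:
After 1 (process(D)): A:[] B:[] C:[] D:[]
After 2 (send(from=A, to=B, msg='data')): A:[] B:[data] C:[] D:[]
After 3 (process(B)): A:[] B:[] C:[] D:[]
After 4 (process(C)): A:[] B:[] C:[] D:[]
After 5 (send(from=D, to=A, msg='ping')): A:[ping] B:[] C:[] D:[]
After 6 (send(from=D, to=C, msg='done')): A:[ping] B:[] C:[done] D:[]
After 7 (process(B)): A:[ping] B:[] C:[done] D:[]
After 8 (send(from=A, to=C, msg='pong')): A:[ping] B:[] C:[done,pong] D:[]
After 9 (send(from=B, to=D, msg='req')): A:[ping] B:[] C:[done,pong] D:[req]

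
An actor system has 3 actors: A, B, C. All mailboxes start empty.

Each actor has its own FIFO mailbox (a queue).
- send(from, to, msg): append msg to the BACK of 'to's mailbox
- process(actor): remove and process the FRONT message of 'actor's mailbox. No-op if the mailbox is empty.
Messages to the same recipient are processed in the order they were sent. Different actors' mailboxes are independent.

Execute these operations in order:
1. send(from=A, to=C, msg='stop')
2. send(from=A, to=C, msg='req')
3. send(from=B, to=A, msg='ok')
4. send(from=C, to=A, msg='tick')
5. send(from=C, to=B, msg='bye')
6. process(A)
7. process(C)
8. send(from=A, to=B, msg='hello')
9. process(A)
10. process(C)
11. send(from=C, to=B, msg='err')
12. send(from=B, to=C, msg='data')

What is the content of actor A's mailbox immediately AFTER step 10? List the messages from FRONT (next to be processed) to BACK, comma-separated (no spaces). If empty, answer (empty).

After 1 (send(from=A, to=C, msg='stop')): A:[] B:[] C:[stop]
After 2 (send(from=A, to=C, msg='req')): A:[] B:[] C:[stop,req]
After 3 (send(from=B, to=A, msg='ok')): A:[ok] B:[] C:[stop,req]
After 4 (send(from=C, to=A, msg='tick')): A:[ok,tick] B:[] C:[stop,req]
After 5 (send(from=C, to=B, msg='bye')): A:[ok,tick] B:[bye] C:[stop,req]
After 6 (process(A)): A:[tick] B:[bye] C:[stop,req]
After 7 (process(C)): A:[tick] B:[bye] C:[req]
After 8 (send(from=A, to=B, msg='hello')): A:[tick] B:[bye,hello] C:[req]
After 9 (process(A)): A:[] B:[bye,hello] C:[req]
After 10 (process(C)): A:[] B:[bye,hello] C:[]

(empty)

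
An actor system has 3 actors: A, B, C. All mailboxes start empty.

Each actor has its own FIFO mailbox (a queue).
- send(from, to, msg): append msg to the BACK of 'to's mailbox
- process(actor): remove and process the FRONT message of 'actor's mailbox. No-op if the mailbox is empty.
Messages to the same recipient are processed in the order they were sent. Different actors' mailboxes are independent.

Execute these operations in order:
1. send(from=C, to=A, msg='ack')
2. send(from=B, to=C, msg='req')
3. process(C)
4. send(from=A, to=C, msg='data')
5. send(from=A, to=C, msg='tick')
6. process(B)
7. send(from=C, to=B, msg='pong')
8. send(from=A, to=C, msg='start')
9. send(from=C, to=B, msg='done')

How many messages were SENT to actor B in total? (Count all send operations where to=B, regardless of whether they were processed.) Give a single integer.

After 1 (send(from=C, to=A, msg='ack')): A:[ack] B:[] C:[]
After 2 (send(from=B, to=C, msg='req')): A:[ack] B:[] C:[req]
After 3 (process(C)): A:[ack] B:[] C:[]
After 4 (send(from=A, to=C, msg='data')): A:[ack] B:[] C:[data]
After 5 (send(from=A, to=C, msg='tick')): A:[ack] B:[] C:[data,tick]
After 6 (process(B)): A:[ack] B:[] C:[data,tick]
After 7 (send(from=C, to=B, msg='pong')): A:[ack] B:[pong] C:[data,tick]
After 8 (send(from=A, to=C, msg='start')): A:[ack] B:[pong] C:[data,tick,start]
After 9 (send(from=C, to=B, msg='done')): A:[ack] B:[pong,done] C:[data,tick,start]

Answer: 2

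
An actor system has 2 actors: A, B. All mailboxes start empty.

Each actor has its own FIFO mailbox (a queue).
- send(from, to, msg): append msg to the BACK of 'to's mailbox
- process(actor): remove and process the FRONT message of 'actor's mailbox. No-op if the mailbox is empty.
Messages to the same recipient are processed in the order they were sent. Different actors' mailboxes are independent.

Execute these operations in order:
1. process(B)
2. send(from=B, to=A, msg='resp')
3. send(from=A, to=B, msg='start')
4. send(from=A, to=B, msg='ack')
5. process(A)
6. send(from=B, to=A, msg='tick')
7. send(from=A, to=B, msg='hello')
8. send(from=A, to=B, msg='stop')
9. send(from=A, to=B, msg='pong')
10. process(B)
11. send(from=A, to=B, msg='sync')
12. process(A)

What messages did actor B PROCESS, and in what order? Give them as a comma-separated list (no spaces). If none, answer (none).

After 1 (process(B)): A:[] B:[]
After 2 (send(from=B, to=A, msg='resp')): A:[resp] B:[]
After 3 (send(from=A, to=B, msg='start')): A:[resp] B:[start]
After 4 (send(from=A, to=B, msg='ack')): A:[resp] B:[start,ack]
After 5 (process(A)): A:[] B:[start,ack]
After 6 (send(from=B, to=A, msg='tick')): A:[tick] B:[start,ack]
After 7 (send(from=A, to=B, msg='hello')): A:[tick] B:[start,ack,hello]
After 8 (send(from=A, to=B, msg='stop')): A:[tick] B:[start,ack,hello,stop]
After 9 (send(from=A, to=B, msg='pong')): A:[tick] B:[start,ack,hello,stop,pong]
After 10 (process(B)): A:[tick] B:[ack,hello,stop,pong]
After 11 (send(from=A, to=B, msg='sync')): A:[tick] B:[ack,hello,stop,pong,sync]
After 12 (process(A)): A:[] B:[ack,hello,stop,pong,sync]

Answer: start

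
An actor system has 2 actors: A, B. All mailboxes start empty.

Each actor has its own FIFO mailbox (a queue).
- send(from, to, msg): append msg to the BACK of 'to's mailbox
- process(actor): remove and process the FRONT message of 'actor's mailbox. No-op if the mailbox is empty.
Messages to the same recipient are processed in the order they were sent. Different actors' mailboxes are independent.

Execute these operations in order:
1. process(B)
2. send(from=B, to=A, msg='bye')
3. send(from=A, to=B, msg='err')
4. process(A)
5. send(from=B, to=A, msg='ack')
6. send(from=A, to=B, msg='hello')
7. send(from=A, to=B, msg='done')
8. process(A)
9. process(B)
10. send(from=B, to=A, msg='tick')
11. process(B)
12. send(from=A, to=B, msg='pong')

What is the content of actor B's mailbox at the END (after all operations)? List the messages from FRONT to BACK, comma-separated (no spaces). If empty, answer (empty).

Answer: done,pong

Derivation:
After 1 (process(B)): A:[] B:[]
After 2 (send(from=B, to=A, msg='bye')): A:[bye] B:[]
After 3 (send(from=A, to=B, msg='err')): A:[bye] B:[err]
After 4 (process(A)): A:[] B:[err]
After 5 (send(from=B, to=A, msg='ack')): A:[ack] B:[err]
After 6 (send(from=A, to=B, msg='hello')): A:[ack] B:[err,hello]
After 7 (send(from=A, to=B, msg='done')): A:[ack] B:[err,hello,done]
After 8 (process(A)): A:[] B:[err,hello,done]
After 9 (process(B)): A:[] B:[hello,done]
After 10 (send(from=B, to=A, msg='tick')): A:[tick] B:[hello,done]
After 11 (process(B)): A:[tick] B:[done]
After 12 (send(from=A, to=B, msg='pong')): A:[tick] B:[done,pong]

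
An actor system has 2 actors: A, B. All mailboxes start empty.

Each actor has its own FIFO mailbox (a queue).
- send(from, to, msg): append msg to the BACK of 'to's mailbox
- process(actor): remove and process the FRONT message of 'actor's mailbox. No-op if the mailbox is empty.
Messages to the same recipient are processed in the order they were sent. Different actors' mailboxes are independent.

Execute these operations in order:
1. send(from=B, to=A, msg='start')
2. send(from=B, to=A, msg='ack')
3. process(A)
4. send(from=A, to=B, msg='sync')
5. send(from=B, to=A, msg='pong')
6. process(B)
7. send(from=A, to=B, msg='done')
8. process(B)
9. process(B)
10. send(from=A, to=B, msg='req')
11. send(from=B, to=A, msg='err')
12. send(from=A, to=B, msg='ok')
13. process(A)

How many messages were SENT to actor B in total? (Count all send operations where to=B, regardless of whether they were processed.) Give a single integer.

Answer: 4

Derivation:
After 1 (send(from=B, to=A, msg='start')): A:[start] B:[]
After 2 (send(from=B, to=A, msg='ack')): A:[start,ack] B:[]
After 3 (process(A)): A:[ack] B:[]
After 4 (send(from=A, to=B, msg='sync')): A:[ack] B:[sync]
After 5 (send(from=B, to=A, msg='pong')): A:[ack,pong] B:[sync]
After 6 (process(B)): A:[ack,pong] B:[]
After 7 (send(from=A, to=B, msg='done')): A:[ack,pong] B:[done]
After 8 (process(B)): A:[ack,pong] B:[]
After 9 (process(B)): A:[ack,pong] B:[]
After 10 (send(from=A, to=B, msg='req')): A:[ack,pong] B:[req]
After 11 (send(from=B, to=A, msg='err')): A:[ack,pong,err] B:[req]
After 12 (send(from=A, to=B, msg='ok')): A:[ack,pong,err] B:[req,ok]
After 13 (process(A)): A:[pong,err] B:[req,ok]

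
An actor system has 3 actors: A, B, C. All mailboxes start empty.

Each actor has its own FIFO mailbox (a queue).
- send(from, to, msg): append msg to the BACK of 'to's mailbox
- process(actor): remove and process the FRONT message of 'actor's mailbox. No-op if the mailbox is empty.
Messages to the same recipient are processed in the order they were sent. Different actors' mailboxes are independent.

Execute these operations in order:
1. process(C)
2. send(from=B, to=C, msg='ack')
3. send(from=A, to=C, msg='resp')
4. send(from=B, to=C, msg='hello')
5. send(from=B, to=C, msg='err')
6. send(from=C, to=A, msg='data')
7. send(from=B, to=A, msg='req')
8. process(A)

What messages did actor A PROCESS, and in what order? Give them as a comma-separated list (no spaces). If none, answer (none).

After 1 (process(C)): A:[] B:[] C:[]
After 2 (send(from=B, to=C, msg='ack')): A:[] B:[] C:[ack]
After 3 (send(from=A, to=C, msg='resp')): A:[] B:[] C:[ack,resp]
After 4 (send(from=B, to=C, msg='hello')): A:[] B:[] C:[ack,resp,hello]
After 5 (send(from=B, to=C, msg='err')): A:[] B:[] C:[ack,resp,hello,err]
After 6 (send(from=C, to=A, msg='data')): A:[data] B:[] C:[ack,resp,hello,err]
After 7 (send(from=B, to=A, msg='req')): A:[data,req] B:[] C:[ack,resp,hello,err]
After 8 (process(A)): A:[req] B:[] C:[ack,resp,hello,err]

Answer: data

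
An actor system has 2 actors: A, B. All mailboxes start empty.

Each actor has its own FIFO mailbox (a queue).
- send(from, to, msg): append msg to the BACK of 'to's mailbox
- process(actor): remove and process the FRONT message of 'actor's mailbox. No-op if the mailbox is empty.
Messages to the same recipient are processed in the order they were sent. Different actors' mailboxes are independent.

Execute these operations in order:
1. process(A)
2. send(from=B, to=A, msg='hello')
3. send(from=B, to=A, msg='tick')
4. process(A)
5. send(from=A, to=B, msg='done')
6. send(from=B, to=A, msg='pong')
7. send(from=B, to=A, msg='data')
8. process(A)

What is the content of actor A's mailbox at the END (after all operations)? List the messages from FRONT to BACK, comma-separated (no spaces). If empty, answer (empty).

Answer: pong,data

Derivation:
After 1 (process(A)): A:[] B:[]
After 2 (send(from=B, to=A, msg='hello')): A:[hello] B:[]
After 3 (send(from=B, to=A, msg='tick')): A:[hello,tick] B:[]
After 4 (process(A)): A:[tick] B:[]
After 5 (send(from=A, to=B, msg='done')): A:[tick] B:[done]
After 6 (send(from=B, to=A, msg='pong')): A:[tick,pong] B:[done]
After 7 (send(from=B, to=A, msg='data')): A:[tick,pong,data] B:[done]
After 8 (process(A)): A:[pong,data] B:[done]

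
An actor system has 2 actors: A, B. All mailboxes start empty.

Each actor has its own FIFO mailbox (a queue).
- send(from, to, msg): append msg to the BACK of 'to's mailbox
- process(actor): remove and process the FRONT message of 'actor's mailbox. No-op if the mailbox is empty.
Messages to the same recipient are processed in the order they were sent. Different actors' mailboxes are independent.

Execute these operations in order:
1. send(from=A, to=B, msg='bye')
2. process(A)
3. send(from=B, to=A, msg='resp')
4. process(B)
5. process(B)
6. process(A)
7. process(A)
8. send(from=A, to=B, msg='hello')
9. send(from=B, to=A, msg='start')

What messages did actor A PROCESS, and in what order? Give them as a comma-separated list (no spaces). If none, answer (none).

After 1 (send(from=A, to=B, msg='bye')): A:[] B:[bye]
After 2 (process(A)): A:[] B:[bye]
After 3 (send(from=B, to=A, msg='resp')): A:[resp] B:[bye]
After 4 (process(B)): A:[resp] B:[]
After 5 (process(B)): A:[resp] B:[]
After 6 (process(A)): A:[] B:[]
After 7 (process(A)): A:[] B:[]
After 8 (send(from=A, to=B, msg='hello')): A:[] B:[hello]
After 9 (send(from=B, to=A, msg='start')): A:[start] B:[hello]

Answer: resp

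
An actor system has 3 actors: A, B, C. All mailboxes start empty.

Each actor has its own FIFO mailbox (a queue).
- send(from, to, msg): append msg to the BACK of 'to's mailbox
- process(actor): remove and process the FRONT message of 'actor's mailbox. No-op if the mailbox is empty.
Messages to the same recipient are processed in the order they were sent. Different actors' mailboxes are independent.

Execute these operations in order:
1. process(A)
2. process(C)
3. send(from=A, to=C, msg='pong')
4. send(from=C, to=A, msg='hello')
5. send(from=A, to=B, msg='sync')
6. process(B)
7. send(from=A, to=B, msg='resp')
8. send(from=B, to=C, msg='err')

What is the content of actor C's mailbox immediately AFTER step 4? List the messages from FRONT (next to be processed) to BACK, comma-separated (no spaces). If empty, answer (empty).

After 1 (process(A)): A:[] B:[] C:[]
After 2 (process(C)): A:[] B:[] C:[]
After 3 (send(from=A, to=C, msg='pong')): A:[] B:[] C:[pong]
After 4 (send(from=C, to=A, msg='hello')): A:[hello] B:[] C:[pong]

pong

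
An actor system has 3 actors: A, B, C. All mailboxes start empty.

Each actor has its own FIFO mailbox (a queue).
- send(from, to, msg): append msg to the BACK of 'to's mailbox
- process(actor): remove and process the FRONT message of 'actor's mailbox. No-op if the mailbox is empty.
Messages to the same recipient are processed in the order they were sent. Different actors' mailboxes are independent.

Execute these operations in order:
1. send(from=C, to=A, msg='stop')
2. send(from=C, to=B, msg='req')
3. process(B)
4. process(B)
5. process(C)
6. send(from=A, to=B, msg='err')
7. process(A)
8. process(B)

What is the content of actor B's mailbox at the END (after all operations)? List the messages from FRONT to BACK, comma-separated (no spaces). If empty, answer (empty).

Answer: (empty)

Derivation:
After 1 (send(from=C, to=A, msg='stop')): A:[stop] B:[] C:[]
After 2 (send(from=C, to=B, msg='req')): A:[stop] B:[req] C:[]
After 3 (process(B)): A:[stop] B:[] C:[]
After 4 (process(B)): A:[stop] B:[] C:[]
After 5 (process(C)): A:[stop] B:[] C:[]
After 6 (send(from=A, to=B, msg='err')): A:[stop] B:[err] C:[]
After 7 (process(A)): A:[] B:[err] C:[]
After 8 (process(B)): A:[] B:[] C:[]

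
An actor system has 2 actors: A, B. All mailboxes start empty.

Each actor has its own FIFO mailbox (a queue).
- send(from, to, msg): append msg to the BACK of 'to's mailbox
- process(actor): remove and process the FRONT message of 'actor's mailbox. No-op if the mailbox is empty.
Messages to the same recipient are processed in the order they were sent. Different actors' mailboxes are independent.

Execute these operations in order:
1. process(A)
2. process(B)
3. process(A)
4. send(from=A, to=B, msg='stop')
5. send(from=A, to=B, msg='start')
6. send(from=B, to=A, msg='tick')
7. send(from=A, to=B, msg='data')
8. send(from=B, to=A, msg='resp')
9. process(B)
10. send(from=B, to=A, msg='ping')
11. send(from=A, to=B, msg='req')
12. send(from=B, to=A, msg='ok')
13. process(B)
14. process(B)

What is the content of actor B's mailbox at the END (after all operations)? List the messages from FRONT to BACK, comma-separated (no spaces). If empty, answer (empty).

After 1 (process(A)): A:[] B:[]
After 2 (process(B)): A:[] B:[]
After 3 (process(A)): A:[] B:[]
After 4 (send(from=A, to=B, msg='stop')): A:[] B:[stop]
After 5 (send(from=A, to=B, msg='start')): A:[] B:[stop,start]
After 6 (send(from=B, to=A, msg='tick')): A:[tick] B:[stop,start]
After 7 (send(from=A, to=B, msg='data')): A:[tick] B:[stop,start,data]
After 8 (send(from=B, to=A, msg='resp')): A:[tick,resp] B:[stop,start,data]
After 9 (process(B)): A:[tick,resp] B:[start,data]
After 10 (send(from=B, to=A, msg='ping')): A:[tick,resp,ping] B:[start,data]
After 11 (send(from=A, to=B, msg='req')): A:[tick,resp,ping] B:[start,data,req]
After 12 (send(from=B, to=A, msg='ok')): A:[tick,resp,ping,ok] B:[start,data,req]
After 13 (process(B)): A:[tick,resp,ping,ok] B:[data,req]
After 14 (process(B)): A:[tick,resp,ping,ok] B:[req]

Answer: req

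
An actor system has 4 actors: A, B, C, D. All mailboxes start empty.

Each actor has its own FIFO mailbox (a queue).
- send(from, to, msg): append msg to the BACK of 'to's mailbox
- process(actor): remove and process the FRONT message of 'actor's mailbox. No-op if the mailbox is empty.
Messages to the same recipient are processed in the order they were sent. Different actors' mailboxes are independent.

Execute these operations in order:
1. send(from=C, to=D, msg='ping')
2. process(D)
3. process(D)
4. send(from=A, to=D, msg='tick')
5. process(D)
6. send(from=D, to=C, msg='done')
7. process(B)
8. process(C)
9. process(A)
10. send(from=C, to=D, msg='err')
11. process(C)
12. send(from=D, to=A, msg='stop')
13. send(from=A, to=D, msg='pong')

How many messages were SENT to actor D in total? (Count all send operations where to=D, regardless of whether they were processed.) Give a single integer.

After 1 (send(from=C, to=D, msg='ping')): A:[] B:[] C:[] D:[ping]
After 2 (process(D)): A:[] B:[] C:[] D:[]
After 3 (process(D)): A:[] B:[] C:[] D:[]
After 4 (send(from=A, to=D, msg='tick')): A:[] B:[] C:[] D:[tick]
After 5 (process(D)): A:[] B:[] C:[] D:[]
After 6 (send(from=D, to=C, msg='done')): A:[] B:[] C:[done] D:[]
After 7 (process(B)): A:[] B:[] C:[done] D:[]
After 8 (process(C)): A:[] B:[] C:[] D:[]
After 9 (process(A)): A:[] B:[] C:[] D:[]
After 10 (send(from=C, to=D, msg='err')): A:[] B:[] C:[] D:[err]
After 11 (process(C)): A:[] B:[] C:[] D:[err]
After 12 (send(from=D, to=A, msg='stop')): A:[stop] B:[] C:[] D:[err]
After 13 (send(from=A, to=D, msg='pong')): A:[stop] B:[] C:[] D:[err,pong]

Answer: 4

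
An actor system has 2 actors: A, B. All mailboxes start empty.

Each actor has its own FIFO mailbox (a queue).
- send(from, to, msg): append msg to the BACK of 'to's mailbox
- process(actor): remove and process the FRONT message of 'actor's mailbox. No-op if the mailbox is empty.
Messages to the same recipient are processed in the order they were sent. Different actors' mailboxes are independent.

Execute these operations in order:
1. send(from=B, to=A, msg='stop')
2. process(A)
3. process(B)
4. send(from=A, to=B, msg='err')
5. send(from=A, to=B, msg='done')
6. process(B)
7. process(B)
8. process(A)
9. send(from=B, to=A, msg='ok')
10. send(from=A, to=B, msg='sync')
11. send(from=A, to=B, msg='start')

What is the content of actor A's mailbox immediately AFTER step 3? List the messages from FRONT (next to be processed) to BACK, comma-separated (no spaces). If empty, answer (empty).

After 1 (send(from=B, to=A, msg='stop')): A:[stop] B:[]
After 2 (process(A)): A:[] B:[]
After 3 (process(B)): A:[] B:[]

(empty)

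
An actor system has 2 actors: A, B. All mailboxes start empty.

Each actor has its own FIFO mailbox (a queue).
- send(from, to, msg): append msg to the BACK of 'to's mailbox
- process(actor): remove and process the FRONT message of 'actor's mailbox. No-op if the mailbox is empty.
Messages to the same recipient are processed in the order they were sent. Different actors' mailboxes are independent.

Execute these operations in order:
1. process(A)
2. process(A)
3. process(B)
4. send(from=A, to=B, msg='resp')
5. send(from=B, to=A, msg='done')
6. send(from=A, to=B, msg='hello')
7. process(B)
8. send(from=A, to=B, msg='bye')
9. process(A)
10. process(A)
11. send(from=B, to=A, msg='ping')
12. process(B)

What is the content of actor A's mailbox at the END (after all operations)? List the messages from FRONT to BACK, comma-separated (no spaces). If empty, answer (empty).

After 1 (process(A)): A:[] B:[]
After 2 (process(A)): A:[] B:[]
After 3 (process(B)): A:[] B:[]
After 4 (send(from=A, to=B, msg='resp')): A:[] B:[resp]
After 5 (send(from=B, to=A, msg='done')): A:[done] B:[resp]
After 6 (send(from=A, to=B, msg='hello')): A:[done] B:[resp,hello]
After 7 (process(B)): A:[done] B:[hello]
After 8 (send(from=A, to=B, msg='bye')): A:[done] B:[hello,bye]
After 9 (process(A)): A:[] B:[hello,bye]
After 10 (process(A)): A:[] B:[hello,bye]
After 11 (send(from=B, to=A, msg='ping')): A:[ping] B:[hello,bye]
After 12 (process(B)): A:[ping] B:[bye]

Answer: ping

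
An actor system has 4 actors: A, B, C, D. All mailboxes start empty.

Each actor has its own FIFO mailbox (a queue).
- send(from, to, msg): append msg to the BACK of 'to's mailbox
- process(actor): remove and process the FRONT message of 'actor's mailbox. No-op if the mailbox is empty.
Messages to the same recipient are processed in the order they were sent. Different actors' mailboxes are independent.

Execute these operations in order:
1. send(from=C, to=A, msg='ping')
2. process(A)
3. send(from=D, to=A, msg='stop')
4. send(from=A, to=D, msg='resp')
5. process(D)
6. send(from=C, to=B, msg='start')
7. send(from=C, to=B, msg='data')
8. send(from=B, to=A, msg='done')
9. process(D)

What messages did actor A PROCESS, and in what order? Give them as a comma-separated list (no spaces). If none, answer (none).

Answer: ping

Derivation:
After 1 (send(from=C, to=A, msg='ping')): A:[ping] B:[] C:[] D:[]
After 2 (process(A)): A:[] B:[] C:[] D:[]
After 3 (send(from=D, to=A, msg='stop')): A:[stop] B:[] C:[] D:[]
After 4 (send(from=A, to=D, msg='resp')): A:[stop] B:[] C:[] D:[resp]
After 5 (process(D)): A:[stop] B:[] C:[] D:[]
After 6 (send(from=C, to=B, msg='start')): A:[stop] B:[start] C:[] D:[]
After 7 (send(from=C, to=B, msg='data')): A:[stop] B:[start,data] C:[] D:[]
After 8 (send(from=B, to=A, msg='done')): A:[stop,done] B:[start,data] C:[] D:[]
After 9 (process(D)): A:[stop,done] B:[start,data] C:[] D:[]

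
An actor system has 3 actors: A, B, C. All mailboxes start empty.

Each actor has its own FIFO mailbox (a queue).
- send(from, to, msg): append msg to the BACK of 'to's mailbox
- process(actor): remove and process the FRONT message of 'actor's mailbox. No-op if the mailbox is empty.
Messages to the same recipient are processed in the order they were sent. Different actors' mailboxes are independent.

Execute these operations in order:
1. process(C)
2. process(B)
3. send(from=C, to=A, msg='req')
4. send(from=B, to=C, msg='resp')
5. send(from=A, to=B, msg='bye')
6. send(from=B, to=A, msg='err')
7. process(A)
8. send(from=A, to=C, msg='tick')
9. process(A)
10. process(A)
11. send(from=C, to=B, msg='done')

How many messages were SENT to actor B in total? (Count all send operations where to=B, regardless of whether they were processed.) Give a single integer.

After 1 (process(C)): A:[] B:[] C:[]
After 2 (process(B)): A:[] B:[] C:[]
After 3 (send(from=C, to=A, msg='req')): A:[req] B:[] C:[]
After 4 (send(from=B, to=C, msg='resp')): A:[req] B:[] C:[resp]
After 5 (send(from=A, to=B, msg='bye')): A:[req] B:[bye] C:[resp]
After 6 (send(from=B, to=A, msg='err')): A:[req,err] B:[bye] C:[resp]
After 7 (process(A)): A:[err] B:[bye] C:[resp]
After 8 (send(from=A, to=C, msg='tick')): A:[err] B:[bye] C:[resp,tick]
After 9 (process(A)): A:[] B:[bye] C:[resp,tick]
After 10 (process(A)): A:[] B:[bye] C:[resp,tick]
After 11 (send(from=C, to=B, msg='done')): A:[] B:[bye,done] C:[resp,tick]

Answer: 2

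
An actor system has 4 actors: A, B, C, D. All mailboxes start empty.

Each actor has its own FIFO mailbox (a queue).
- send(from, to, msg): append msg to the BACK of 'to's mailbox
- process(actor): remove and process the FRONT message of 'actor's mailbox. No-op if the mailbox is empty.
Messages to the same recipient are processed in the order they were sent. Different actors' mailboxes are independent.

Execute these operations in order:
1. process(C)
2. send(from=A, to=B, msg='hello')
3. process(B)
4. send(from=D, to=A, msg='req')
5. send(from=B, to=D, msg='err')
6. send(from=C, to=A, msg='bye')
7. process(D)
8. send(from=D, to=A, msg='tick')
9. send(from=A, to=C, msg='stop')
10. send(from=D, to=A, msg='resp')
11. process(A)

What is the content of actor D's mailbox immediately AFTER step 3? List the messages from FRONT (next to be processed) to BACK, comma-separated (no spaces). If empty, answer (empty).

After 1 (process(C)): A:[] B:[] C:[] D:[]
After 2 (send(from=A, to=B, msg='hello')): A:[] B:[hello] C:[] D:[]
After 3 (process(B)): A:[] B:[] C:[] D:[]

(empty)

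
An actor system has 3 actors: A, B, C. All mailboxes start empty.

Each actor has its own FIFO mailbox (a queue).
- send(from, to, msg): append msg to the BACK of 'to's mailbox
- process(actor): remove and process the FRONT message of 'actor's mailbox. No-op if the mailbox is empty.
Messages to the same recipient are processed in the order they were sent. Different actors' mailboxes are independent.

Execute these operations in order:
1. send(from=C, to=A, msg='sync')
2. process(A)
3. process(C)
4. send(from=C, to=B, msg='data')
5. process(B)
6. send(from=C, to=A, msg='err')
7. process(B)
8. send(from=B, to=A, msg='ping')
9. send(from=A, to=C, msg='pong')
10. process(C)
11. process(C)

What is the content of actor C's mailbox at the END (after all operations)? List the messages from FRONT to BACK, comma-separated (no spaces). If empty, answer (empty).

After 1 (send(from=C, to=A, msg='sync')): A:[sync] B:[] C:[]
After 2 (process(A)): A:[] B:[] C:[]
After 3 (process(C)): A:[] B:[] C:[]
After 4 (send(from=C, to=B, msg='data')): A:[] B:[data] C:[]
After 5 (process(B)): A:[] B:[] C:[]
After 6 (send(from=C, to=A, msg='err')): A:[err] B:[] C:[]
After 7 (process(B)): A:[err] B:[] C:[]
After 8 (send(from=B, to=A, msg='ping')): A:[err,ping] B:[] C:[]
After 9 (send(from=A, to=C, msg='pong')): A:[err,ping] B:[] C:[pong]
After 10 (process(C)): A:[err,ping] B:[] C:[]
After 11 (process(C)): A:[err,ping] B:[] C:[]

Answer: (empty)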